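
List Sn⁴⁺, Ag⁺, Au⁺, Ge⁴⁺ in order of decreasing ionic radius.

Au⁺ > Ag⁺ > Sn⁴⁺ > Ge⁴⁺

Ge⁴⁺ (Z=32, 28 e⁻), Sn⁴⁺ (Z=50, 46 e⁻), Ag⁺ (Z=47, 46 e⁻), Au⁺ (Z=79, 78 e⁻). Ge⁴⁺ < Sn⁴⁺ (same group, 1 shell fewer); Sn⁴⁺ < Ag⁺ (both 46 e⁻, Z=50>47); Ag⁺ < Au⁺ (same group, period 5 vs 6).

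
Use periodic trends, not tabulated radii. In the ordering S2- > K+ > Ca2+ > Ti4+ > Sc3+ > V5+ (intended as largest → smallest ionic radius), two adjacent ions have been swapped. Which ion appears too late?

Sc3+

Compare adjacent ions: both have 18 electrons but Z(Ti)=22 > Z(Sc)=21, so Ti4+ should be the smaller of the two — yet in this decreasing list Ti4+ sits before Sc3+. Nothing else is reversed, so Sc3+ should move one place to the left.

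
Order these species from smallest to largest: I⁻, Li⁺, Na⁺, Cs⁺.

Li⁺ < Na⁺ < Cs⁺ < I⁻

First list Z and electron count for each: Li⁺ has 2 e⁻ (Z=3), Na⁺ has 10 e⁻ (Z=11), Cs⁺ has 54 e⁻ (Z=55), I⁻ has 54 e⁻ (Z=53). Li⁺ < Na⁺ (same group, period 2 vs 3); Na⁺ < Cs⁺ (same group, 3 shells fewer); Cs⁺ < I⁻ (both 54 e⁻, Z=55>53).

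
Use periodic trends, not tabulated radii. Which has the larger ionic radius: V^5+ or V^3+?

V^3+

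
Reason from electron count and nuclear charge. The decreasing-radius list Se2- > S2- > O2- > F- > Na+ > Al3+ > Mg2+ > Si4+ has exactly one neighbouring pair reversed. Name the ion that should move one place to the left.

Compare adjacent ions: they are isoelectronic (10 e⁻) and Al has more protons than Mg (13 vs 12), making Al3+ smaller — yet in this decreasing list Al3+ sits before Mg2+. Nothing else is reversed, so Mg2+ should move one place to the left.

Mg2+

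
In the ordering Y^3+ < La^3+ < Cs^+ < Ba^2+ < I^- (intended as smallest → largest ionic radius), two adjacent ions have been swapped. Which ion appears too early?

Cs^+

Compare adjacent ions: Ba^2+ and Cs^+ share 54 electrons; the higher nuclear charge on Ba (Z=56) contracts it more, so Ba^2+ < Cs^+ — yet in this increasing list Cs^+ sits before Ba^2+. Nothing else is reversed, so Cs^+ should move one place to the right.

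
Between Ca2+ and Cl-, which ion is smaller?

Each ion has 18 electrons. The ranking follows nuclear charge in reverse — greater Z gives a smaller radius. Ca2+ (Z=20), Cl- (Z=17).

Ca2+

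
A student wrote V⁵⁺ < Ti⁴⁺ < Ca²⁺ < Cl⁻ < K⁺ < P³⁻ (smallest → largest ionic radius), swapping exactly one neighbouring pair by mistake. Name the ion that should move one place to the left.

The pair Cl⁻, K⁺ is the wrong way round — both have 18 electrons but Z(K)=19 > Z(Cl)=17, so K⁺ should be the smaller of the two. All other adjacent pairs agree with periodic trends, so K⁺ is the misplaced ion.

K⁺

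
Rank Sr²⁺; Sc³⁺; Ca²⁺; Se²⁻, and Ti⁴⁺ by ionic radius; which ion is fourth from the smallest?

Sr²⁺

Electron counts and nuclear charges: Ti⁴⁺ (Z=22, 18 e⁻), Sc³⁺ (Z=21, 18 e⁻), Ca²⁺ (Z=20, 18 e⁻), Sr²⁺ (Z=38, 36 e⁻), Se²⁻ (Z=34, 36 e⁻). Ti⁴⁺ < Sc³⁺ (both 18 e⁻, Z=22>21); Sc³⁺ < Ca²⁺ (both 18 e⁻, Z=21>20); Ca²⁺ < Sr²⁺ (same group, 1 shell fewer); Sr²⁺ < Se²⁻ (isoelectronic, higher Z=38 is smaller).
Full ascending order: Ti⁴⁺ < Sc³⁺ < Ca²⁺ < Sr²⁺ < Se²⁻. Counting from the smallest, position 4 is Sr²⁺.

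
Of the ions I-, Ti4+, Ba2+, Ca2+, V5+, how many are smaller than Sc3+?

2

Electron counts and nuclear charges: V5+ has 18 e⁻ (Z=23), Ti4+ has 18 e⁻ (Z=22), Sc3+ has 18 e⁻ (Z=21), Ca2+ has 18 e⁻ (Z=20), Ba2+ has 54 e⁻ (Z=56), I- has 54 e⁻ (Z=53). V5+ < Ti4+ (isoelectronic, higher Z=23 is smaller); Ti4+ < Sc3+ (isoelectronic, higher Z=22 is smaller); Sc3+ < Ca2+ (both 18 e⁻, Z=21>20); Ca2+ < Ba2+ (same group, period 4 vs 6); Ba2+ < I- (isoelectronic, higher Z=56 is smaller).
Relative to Sc3+, the ions that are smaller are V5+, Ti4+. That's 2.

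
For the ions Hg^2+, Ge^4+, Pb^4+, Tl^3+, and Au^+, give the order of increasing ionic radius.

Ge^4+ < Pb^4+ < Tl^3+ < Hg^2+ < Au^+

First list Z and electron count for each: Ge^4+ (Z=32, 28 e⁻), Pb^4+ (Z=82, 78 e⁻), Tl^3+ (Z=81, 78 e⁻), Hg^2+ (Z=80, 78 e⁻), Au^+ (Z=79, 78 e⁻). Ge^4+ < Pb^4+ (same group, period 4 vs 6); Pb^4+ < Tl^3+ (isoelectronic, higher Z=82 is smaller); Tl^3+ < Hg^2+ (both 78 e⁻, Z=81>80); Hg^2+ < Au^+ (isoelectronic, higher Z=80 is smaller).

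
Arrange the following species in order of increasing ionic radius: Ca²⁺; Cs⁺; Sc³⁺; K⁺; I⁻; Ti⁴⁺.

Ti⁴⁺ < Sc³⁺ < Ca²⁺ < K⁺ < Cs⁺ < I⁻

Electron counts and nuclear charges: Ti⁴⁺ (Z=22, 18 e⁻), Sc³⁺ (Z=21, 18 e⁻), Ca²⁺ (Z=20, 18 e⁻), K⁺ (Z=19, 18 e⁻), Cs⁺ (Z=55, 54 e⁻), I⁻ (Z=53, 54 e⁻). Ti⁴⁺ < Sc³⁺ (both 18 e⁻, Z=22>21); Sc³⁺ < Ca²⁺ (both 18 e⁻, Z=21>20); Ca²⁺ < K⁺ (isoelectronic, higher Z=20 is smaller); K⁺ < Cs⁺ (same group, 2 shells fewer); Cs⁺ < I⁻ (isoelectronic, higher Z=55 is smaller).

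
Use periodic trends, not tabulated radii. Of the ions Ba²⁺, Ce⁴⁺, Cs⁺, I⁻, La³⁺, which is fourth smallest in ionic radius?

Cs⁺

These species are isoelectronic with 54 electrons. The only difference is the number of protons: Ce⁴⁺ (Z=58), La³⁺ (Z=57), Ba²⁺ (Z=56), Cs⁺ (Z=55), I⁻ (Z=53). The strongest nuclear pull (Ce⁴⁺) gives the smallest ion.
Full ascending order: Ce⁴⁺ < La³⁺ < Ba²⁺ < Cs⁺ < I⁻. Counting from the smallest, position 4 is Cs⁺.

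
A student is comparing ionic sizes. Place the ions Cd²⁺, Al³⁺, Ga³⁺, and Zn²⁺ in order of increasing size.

Al³⁺ < Ga³⁺ < Zn²⁺ < Cd²⁺

Al³⁺ (Z=13, 10 e⁻), Ga³⁺ (Z=31, 28 e⁻), Zn²⁺ (Z=30, 28 e⁻), Cd²⁺ (Z=48, 46 e⁻). Al³⁺ < Ga³⁺ (same group, 1 shell fewer); Ga³⁺ < Zn²⁺ (both 28 e⁻, Z=31>30); Zn²⁺ < Cd²⁺ (same group, 1 shell fewer).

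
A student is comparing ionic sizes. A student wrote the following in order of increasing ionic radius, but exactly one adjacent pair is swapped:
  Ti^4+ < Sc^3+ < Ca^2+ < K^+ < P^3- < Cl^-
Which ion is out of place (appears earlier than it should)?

P^3-

Scanning neighbour by neighbour, only P^3-/Cl^- violates a trend: Cl^- and P^3- share 18 electrons; the higher nuclear charge on Cl (Z=17) contracts it more, so Cl^- < P^3-. That makes P^3- the one sitting a position early relative to where it belongs.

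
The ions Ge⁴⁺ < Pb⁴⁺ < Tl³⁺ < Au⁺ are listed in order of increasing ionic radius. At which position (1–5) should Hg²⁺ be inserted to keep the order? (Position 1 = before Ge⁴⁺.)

First list Z and electron count for each: Ge⁴⁺ (Z=32, 28 e⁻), Pb⁴⁺ (Z=82, 78 e⁻), Tl³⁺ (Z=81, 78 e⁻), Hg²⁺ (Z=80, 78 e⁻), Au⁺ (Z=79, 78 e⁻). Ge⁴⁺ < Pb⁴⁺ (same group, period 4 vs 6); Pb⁴⁺ < Tl³⁺ (both 78 e⁻, Z=82>81); Tl³⁺ < Hg²⁺ (both 78 e⁻, Z=81>80); Hg²⁺ < Au⁺ (both 78 e⁻, Z=80>79).
With Hg²⁺ included the full order is Ge⁴⁺ < Pb⁴⁺ < Tl³⁺ < Hg²⁺ < Au⁺, so it takes position 4.

4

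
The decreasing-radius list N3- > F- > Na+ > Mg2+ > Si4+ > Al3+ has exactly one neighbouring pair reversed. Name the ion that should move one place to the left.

Al3+

The pair Si4+, Al3+ is the wrong way round — Si4+ and Al3+ share 10 electrons; the higher nuclear charge on Si (Z=14) contracts it more, so Si4+ < Al3+. All other adjacent pairs agree with periodic trends, so Al3+ is the misplaced ion.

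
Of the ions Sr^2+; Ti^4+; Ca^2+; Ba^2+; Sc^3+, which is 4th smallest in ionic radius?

Work out protons and electrons: Ti^4+ (Z=22, 18 e⁻), Sc^3+ (Z=21, 18 e⁻), Ca^2+ (Z=20, 18 e⁻), Sr^2+ (Z=38, 36 e⁻), Ba^2+ (Z=56, 54 e⁻). Ti^4+ < Sc^3+ (both 18 e⁻, Z=22>21); Sc^3+ < Ca^2+ (isoelectronic, higher Z=21 is smaller); Ca^2+ < Sr^2+ (same group, period 4 vs 5); Sr^2+ < Ba^2+ (same group, period 5 vs 6).
Full ascending order: Ti^4+ < Sc^3+ < Ca^2+ < Sr^2+ < Ba^2+. Counting from the smallest, position 4 is Sr^2+.

Sr^2+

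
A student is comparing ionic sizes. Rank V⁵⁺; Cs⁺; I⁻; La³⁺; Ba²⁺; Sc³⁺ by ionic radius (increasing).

V⁵⁺ < Sc³⁺ < La³⁺ < Ba²⁺ < Cs⁺ < I⁻

V⁵⁺ has 18 e⁻ (Z=23), Sc³⁺ has 18 e⁻ (Z=21), La³⁺ has 54 e⁻ (Z=57), Ba²⁺ has 54 e⁻ (Z=56), Cs⁺ has 54 e⁻ (Z=55), I⁻ has 54 e⁻ (Z=53). V⁵⁺ < Sc³⁺ (isoelectronic, higher Z=23 is smaller); Sc³⁺ < La³⁺ (same group, 2 shells fewer); La³⁺ < Ba²⁺ (both 54 e⁻, Z=57>56); Ba²⁺ < Cs⁺ (both 54 e⁻, Z=56>55); Cs⁺ < I⁻ (both 54 e⁻, Z=55>53).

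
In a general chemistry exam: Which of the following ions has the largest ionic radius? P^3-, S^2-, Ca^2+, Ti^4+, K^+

All of these have 18 electrons (isoelectronic). With the same electron cloud, the ion with the most protons pulls it in tightest. Nuclear charges: Ti^4+ (Z=22), Ca^2+ (Z=20), K^+ (Z=19), S^2- (Z=16), P^3- (Z=15). Highest Z is smallest.

P^3-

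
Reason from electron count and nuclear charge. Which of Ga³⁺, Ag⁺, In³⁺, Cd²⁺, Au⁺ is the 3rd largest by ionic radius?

Work out protons and electrons: Ga³⁺ has 28 e⁻ (Z=31), In³⁺ has 46 e⁻ (Z=49), Cd²⁺ has 46 e⁻ (Z=48), Ag⁺ has 46 e⁻ (Z=47), Au⁺ has 78 e⁻ (Z=79). Ga³⁺ < In³⁺ (same group, 1 shell fewer); In³⁺ < Cd²⁺ (isoelectronic, higher Z=49 is smaller); Cd²⁺ < Ag⁺ (both 46 e⁻, Z=48>47); Ag⁺ < Au⁺ (same group, 1 shell fewer).
That gives Ga³⁺ < In³⁺ < Cd²⁺ < Ag⁺ < Au⁺. From the largest end, number 3 is Cd²⁺.

Cd²⁺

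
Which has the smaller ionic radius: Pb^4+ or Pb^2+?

These are all Pb ions. Removing more electrons (higher positive charge) pulls the remaining electrons in closer, so Pb^4+ is smallest and Pb^2+ is largest.

Pb^4+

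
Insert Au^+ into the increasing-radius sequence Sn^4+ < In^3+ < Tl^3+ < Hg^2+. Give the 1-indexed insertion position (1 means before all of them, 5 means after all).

5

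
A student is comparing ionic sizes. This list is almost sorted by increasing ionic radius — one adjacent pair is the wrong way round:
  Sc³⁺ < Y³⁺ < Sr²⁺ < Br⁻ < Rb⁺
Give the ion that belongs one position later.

Br⁻

Check each adjacent pair. Br⁻ and Rb⁺ are reversed: they are isoelectronic (36 e⁻) and Rb has more protons than Br (37 vs 35), making Rb⁺ smaller. No other neighbouring pair contradicts the periodic trends, so Br⁻ is the ion listed too early.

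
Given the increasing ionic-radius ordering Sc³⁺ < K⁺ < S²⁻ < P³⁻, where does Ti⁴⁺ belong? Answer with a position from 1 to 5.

All of these have 18 electrons (isoelectronic). With the same electron cloud, the ion with the most protons pulls it in tightest. Nuclear charges: Ti⁴⁺ (Z=22), Sc³⁺ (Z=21), K⁺ (Z=19), S²⁻ (Z=16), P³⁻ (Z=15). Highest Z is smallest.
With Ti⁴⁺ included the full order is Ti⁴⁺ < Sc³⁺ < K⁺ < S²⁻ < P³⁻, so it takes position 1.

1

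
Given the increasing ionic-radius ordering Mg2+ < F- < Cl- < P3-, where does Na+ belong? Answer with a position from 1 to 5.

Work out protons and electrons: Mg2+: 10 e⁻, Z=12, Na+: 10 e⁻, Z=11, F-: 10 e⁻, Z=9, Cl-: 18 e⁻, Z=17, P3-: 18 e⁻, Z=15. Mg2+ < Na+ (isoelectronic, higher Z=12 is smaller); Na+ < F- (both 10 e⁻, Z=11>9); F- < Cl- (same group, period 2 vs 3); Cl- < P3- (isoelectronic, higher Z=17 is smaller).
Merged order: Mg2+ < Na+ < F- < Cl- < P3- — Na+ is number 2.

2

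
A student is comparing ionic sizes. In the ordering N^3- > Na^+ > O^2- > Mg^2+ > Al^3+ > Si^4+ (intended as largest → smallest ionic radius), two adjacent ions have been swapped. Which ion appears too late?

Check each adjacent pair. Na^+ and O^2- are reversed: both have 10 electrons but Z(Na)=11 > Z(O)=8, so Na^+ should be the smaller of the two. No other neighbouring pair contradicts the periodic trends, so O^2- is the ion listed too late.

O^2-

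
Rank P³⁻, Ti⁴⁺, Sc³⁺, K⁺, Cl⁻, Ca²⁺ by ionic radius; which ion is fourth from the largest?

These species are isoelectronic with 18 electrons. The only difference is the number of protons: Ti⁴⁺ (Z=22), Sc³⁺ (Z=21), Ca²⁺ (Z=20), K⁺ (Z=19), Cl⁻ (Z=17), P³⁻ (Z=15). The strongest nuclear pull (Ti⁴⁺) gives the smallest ion.
Full ascending order: Ti⁴⁺ < Sc³⁺ < Ca²⁺ < K⁺ < Cl⁻ < P³⁻. Counting from the largest, position 4 is Ca²⁺.

Ca²⁺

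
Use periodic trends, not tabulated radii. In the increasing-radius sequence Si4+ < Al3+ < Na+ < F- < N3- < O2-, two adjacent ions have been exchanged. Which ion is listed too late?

The pair N3-, O2- is the wrong way round — they are isoelectronic (10 e⁻) and O has more protons than N (8 vs 7), making O2- smaller. All other adjacent pairs agree with periodic trends, so O2- is the misplaced ion.

O2-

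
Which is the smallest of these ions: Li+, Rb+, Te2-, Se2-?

Li+ has 2 e⁻ (Z=3), Rb+ has 36 e⁻ (Z=37), Se2- has 36 e⁻ (Z=34), Te2- has 54 e⁻ (Z=52). Li+ < Rb+ (same group, 3 shells fewer); Rb+ < Se2- (isoelectronic, higher Z=37 is smaller); Se2- < Te2- (same group, period 4 vs 5).

Li+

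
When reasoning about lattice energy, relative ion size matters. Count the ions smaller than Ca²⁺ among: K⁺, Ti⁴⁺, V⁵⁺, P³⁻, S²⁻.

2

All of these have 18 electrons (isoelectronic). With the same electron cloud, the ion with the most protons pulls it in tightest. Nuclear charges: V⁵⁺ (Z=23), Ti⁴⁺ (Z=22), Ca²⁺ (Z=20), K⁺ (Z=19), S²⁻ (Z=16), P³⁻ (Z=15). Highest Z is smallest.
Relative to Ca²⁺, the ions that are smaller are V⁵⁺, Ti⁴⁺. That's 2.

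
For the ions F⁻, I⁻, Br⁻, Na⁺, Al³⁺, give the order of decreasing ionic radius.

Work out protons and electrons: Al³⁺: 10 e⁻, Z=13, Na⁺: 10 e⁻, Z=11, F⁻: 10 e⁻, Z=9, Br⁻: 36 e⁻, Z=35, I⁻: 54 e⁻, Z=53. Al³⁺ < Na⁺ (both 10 e⁻, Z=13>11); Na⁺ < F⁻ (isoelectronic, higher Z=11 is smaller); F⁻ < Br⁻ (same group, 2 shells fewer); Br⁻ < I⁻ (same group, 1 shell fewer).

I⁻ > Br⁻ > F⁻ > Na⁺ > Al³⁺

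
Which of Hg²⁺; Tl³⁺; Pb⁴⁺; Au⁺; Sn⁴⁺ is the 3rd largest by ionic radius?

First list Z and electron count for each: Sn⁴⁺ (Z=50, 46 e⁻), Pb⁴⁺ (Z=82, 78 e⁻), Tl³⁺ (Z=81, 78 e⁻), Hg²⁺ (Z=80, 78 e⁻), Au⁺ (Z=79, 78 e⁻). Sn⁴⁺ < Pb⁴⁺ (same group, period 5 vs 6); Pb⁴⁺ < Tl³⁺ (both 78 e⁻, Z=82>81); Tl³⁺ < Hg²⁺ (both 78 e⁻, Z=81>80); Hg²⁺ < Au⁺ (isoelectronic, higher Z=80 is smaller).
That gives Sn⁴⁺ < Pb⁴⁺ < Tl³⁺ < Hg²⁺ < Au⁺. From the largest end, number 3 is Tl³⁺.

Tl³⁺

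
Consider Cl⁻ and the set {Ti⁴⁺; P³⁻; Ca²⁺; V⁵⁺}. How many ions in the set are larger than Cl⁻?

These species are isoelectronic with 18 electrons. The only difference is the number of protons: V⁵⁺ (Z=23), Ti⁴⁺ (Z=22), Ca²⁺ (Z=20), Cl⁻ (Z=17), P³⁻ (Z=15). The strongest nuclear pull (V⁵⁺) gives the smallest ion.
Placing each against Cl⁻: smaller — V⁵⁺, Ti⁴⁺, Ca²⁺; larger — P³⁻. So 1 is larger.

1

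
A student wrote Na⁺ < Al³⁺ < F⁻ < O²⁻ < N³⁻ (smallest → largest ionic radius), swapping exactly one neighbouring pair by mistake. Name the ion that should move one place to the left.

Al³⁺

Compare adjacent ions: Al³⁺ and Na⁺ share 10 electrons; the higher nuclear charge on Al (Z=13) contracts it more, so Al³⁺ < Na⁺ — yet in this increasing list Na⁺ sits before Al³⁺. Nothing else is reversed, so Al³⁺ should move one place to the left.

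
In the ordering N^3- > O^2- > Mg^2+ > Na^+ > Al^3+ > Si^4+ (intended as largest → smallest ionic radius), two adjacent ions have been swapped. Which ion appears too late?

Check each adjacent pair. Mg^2+ and Na^+ are reversed: Mg^2+ and Na^+ share 10 electrons; the higher nuclear charge on Mg (Z=12) contracts it more, so Mg^2+ < Na^+. No other neighbouring pair contradicts the periodic trends, so Na^+ is the ion listed too late.

Na^+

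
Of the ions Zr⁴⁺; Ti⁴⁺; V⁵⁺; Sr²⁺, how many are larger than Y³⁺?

1

Tabulating Z and e⁻: V⁵⁺: 18 e⁻, Z=23, Ti⁴⁺: 18 e⁻, Z=22, Zr⁴⁺: 36 e⁻, Z=40, Y³⁺: 36 e⁻, Z=39, Sr²⁺: 36 e⁻, Z=38. V⁵⁺ < Ti⁴⁺ (both 18 e⁻, Z=23>22); Ti⁴⁺ < Zr⁴⁺ (same group, 1 shell fewer); Zr⁴⁺ < Y³⁺ (isoelectronic, higher Z=40 is smaller); Y³⁺ < Sr²⁺ (both 36 e⁻, Z=39>38).
Ordering all of them (including Y³⁺) by radius gives V⁵⁺ < Ti⁴⁺ < Zr⁴⁺ < Y³⁺ < Sr²⁺. That's 1.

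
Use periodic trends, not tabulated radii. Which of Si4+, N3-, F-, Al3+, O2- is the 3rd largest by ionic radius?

All of these have 10 electrons (isoelectronic). With the same electron cloud, the ion with the most protons pulls it in tightest. Nuclear charges: Si4+ (Z=14), Al3+ (Z=13), F- (Z=9), O2- (Z=8), N3- (Z=7). Highest Z is smallest.
Full ascending order: Si4+ < Al3+ < F- < O2- < N3-. Counting from the largest, position 3 is F-.

F-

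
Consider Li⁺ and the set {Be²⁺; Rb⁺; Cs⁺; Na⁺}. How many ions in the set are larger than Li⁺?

Electron counts and nuclear charges: Be²⁺ (Z=4, 2 e⁻), Li⁺ (Z=3, 2 e⁻), Na⁺ (Z=11, 10 e⁻), Rb⁺ (Z=37, 36 e⁻), Cs⁺ (Z=55, 54 e⁻). Be²⁺ < Li⁺ (isoelectronic, higher Z=4 is smaller); Li⁺ < Na⁺ (same group, period 2 vs 3); Na⁺ < Rb⁺ (same group, 2 shells fewer); Rb⁺ < Cs⁺ (same group, period 5 vs 6).
Relative to Li⁺, the ions that are larger are Na⁺, Rb⁺, Cs⁺. So 3 are larger.

3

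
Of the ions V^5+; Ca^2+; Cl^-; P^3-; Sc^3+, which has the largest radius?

These species are isoelectronic with 18 electrons. The only difference is the number of protons: V^5+ (Z=23), Sc^3+ (Z=21), Ca^2+ (Z=20), Cl^- (Z=17), P^3- (Z=15). The strongest nuclear pull (V^5+) gives the smallest ion.

P^3-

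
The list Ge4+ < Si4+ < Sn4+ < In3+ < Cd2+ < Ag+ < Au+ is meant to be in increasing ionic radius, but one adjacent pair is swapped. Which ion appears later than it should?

Si4+

Check each adjacent pair. Ge4+ and Si4+ are reversed: Si4+ and Ge4+ are in one column with the same charge; the lighter period-3 ion has one fewer shell and is smaller. No other neighbouring pair contradicts the periodic trends, so Si4+ is the ion listed too late.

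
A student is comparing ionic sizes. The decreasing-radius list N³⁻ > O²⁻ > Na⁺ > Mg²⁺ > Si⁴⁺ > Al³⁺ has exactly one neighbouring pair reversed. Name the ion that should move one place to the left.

Scanning neighbour by neighbour, only Si⁴⁺/Al³⁺ violates a trend: Si⁴⁺ and Al³⁺ share 10 electrons; the higher nuclear charge on Si (Z=14) contracts it more, so Si⁴⁺ < Al³⁺. That makes Al³⁺ the one sitting a position late relative to where it belongs.

Al³⁺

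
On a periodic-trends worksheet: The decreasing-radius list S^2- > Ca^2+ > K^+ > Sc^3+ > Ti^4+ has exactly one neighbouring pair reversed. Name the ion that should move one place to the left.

K^+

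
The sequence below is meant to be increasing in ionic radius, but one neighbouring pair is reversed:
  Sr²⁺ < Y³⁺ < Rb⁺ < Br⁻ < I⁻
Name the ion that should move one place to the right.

The pair Sr²⁺, Y³⁺ is the wrong way round — they are isoelectronic (36 e⁻) and Y has more protons than Sr (39 vs 38), making Y³⁺ smaller. All other adjacent pairs agree with periodic trends, so Sr²⁺ is the misplaced ion.

Sr²⁺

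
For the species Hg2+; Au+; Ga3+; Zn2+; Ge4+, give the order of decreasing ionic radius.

Au+ > Hg2+ > Zn2+ > Ga3+ > Ge4+

Tabulating Z and e⁻: Ge4+ has 28 e⁻ (Z=32), Ga3+ has 28 e⁻ (Z=31), Zn2+ has 28 e⁻ (Z=30), Hg2+ has 78 e⁻ (Z=80), Au+ has 78 e⁻ (Z=79). Ge4+ < Ga3+ (both 28 e⁻, Z=32>31); Ga3+ < Zn2+ (both 28 e⁻, Z=31>30); Zn2+ < Hg2+ (same group, 2 shells fewer); Hg2+ < Au+ (both 78 e⁻, Z=80>79).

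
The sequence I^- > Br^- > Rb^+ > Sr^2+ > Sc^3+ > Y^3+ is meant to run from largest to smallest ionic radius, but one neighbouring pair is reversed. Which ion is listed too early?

Sc^3+

Scanning neighbour by neighbour, only Sc^3+/Y^3+ violates a trend: same group and charge — period 4 sits above period 5, so Sc^3+ is smaller. That makes Sc^3+ the one sitting a position early relative to where it belongs.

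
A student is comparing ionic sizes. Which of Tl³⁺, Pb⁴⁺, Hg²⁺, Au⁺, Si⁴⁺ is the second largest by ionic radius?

Work out protons and electrons: Si⁴⁺: 10 e⁻, Z=14, Pb⁴⁺: 78 e⁻, Z=82, Tl³⁺: 78 e⁻, Z=81, Hg²⁺: 78 e⁻, Z=80, Au⁺: 78 e⁻, Z=79. Si⁴⁺ < Pb⁴⁺ (same group, period 3 vs 6); Pb⁴⁺ < Tl³⁺ (both 78 e⁻, Z=82>81); Tl³⁺ < Hg²⁺ (isoelectronic, higher Z=81 is smaller); Hg²⁺ < Au⁺ (both 78 e⁻, Z=80>79).
So the order is Si⁴⁺ < Pb⁴⁺ < Tl³⁺ < Hg²⁺ < Au⁺; the 2nd-largest ion is Hg²⁺.

Hg²⁺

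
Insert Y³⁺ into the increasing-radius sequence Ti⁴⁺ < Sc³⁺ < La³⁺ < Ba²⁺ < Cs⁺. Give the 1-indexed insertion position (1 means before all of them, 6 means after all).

3

First list Z and electron count for each: Ti⁴⁺: 18 e⁻, Z=22, Sc³⁺: 18 e⁻, Z=21, Y³⁺: 36 e⁻, Z=39, La³⁺: 54 e⁻, Z=57, Ba²⁺: 54 e⁻, Z=56, Cs⁺: 54 e⁻, Z=55. Ti⁴⁺ < Sc³⁺ (isoelectronic, higher Z=22 is smaller); Sc³⁺ < Y³⁺ (same group, 1 shell fewer); Y³⁺ < La³⁺ (same group, 1 shell fewer); La³⁺ < Ba²⁺ (isoelectronic, higher Z=57 is smaller); Ba²⁺ < Cs⁺ (both 54 e⁻, Z=56>55).
The complete sequence is Ti⁴⁺ < Sc³⁺ < Y³⁺ < La³⁺ < Ba²⁺ < Cs⁺. Y³⁺ sits at position 3.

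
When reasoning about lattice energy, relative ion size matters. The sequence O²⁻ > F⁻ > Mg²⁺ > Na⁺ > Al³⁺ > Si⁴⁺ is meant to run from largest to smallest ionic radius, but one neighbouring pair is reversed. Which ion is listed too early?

Mg²⁺

The pair Mg²⁺, Na⁺ is the wrong way round — they are isoelectronic (10 e⁻) and Mg has more protons than Na (12 vs 11), making Mg²⁺ smaller. All other adjacent pairs agree with periodic trends, so Mg²⁺ is the misplaced ion.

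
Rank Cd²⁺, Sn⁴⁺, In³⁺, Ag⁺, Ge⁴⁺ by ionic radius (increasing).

Ge⁴⁺ < Sn⁴⁺ < In³⁺ < Cd²⁺ < Ag⁺

Work out protons and electrons: Ge⁴⁺ (Z=32, 28 e⁻), Sn⁴⁺ (Z=50, 46 e⁻), In³⁺ (Z=49, 46 e⁻), Cd²⁺ (Z=48, 46 e⁻), Ag⁺ (Z=47, 46 e⁻). Ge⁴⁺ < Sn⁴⁺ (same group, 1 shell fewer); Sn⁴⁺ < In³⁺ (isoelectronic, higher Z=50 is smaller); In³⁺ < Cd²⁺ (both 46 e⁻, Z=49>48); Cd²⁺ < Ag⁺ (both 46 e⁻, Z=48>47).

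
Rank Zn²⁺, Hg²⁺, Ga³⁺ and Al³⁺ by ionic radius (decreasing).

Hg²⁺ > Zn²⁺ > Ga³⁺ > Al³⁺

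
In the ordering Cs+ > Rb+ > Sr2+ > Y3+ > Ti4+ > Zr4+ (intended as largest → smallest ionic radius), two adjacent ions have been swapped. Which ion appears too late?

Zr4+

Scanning neighbour by neighbour, only Ti4+/Zr4+ violates a trend: both in group 4 with the same charge; Ti4+ (period 4) has the smaller radius. That makes Zr4+ the one sitting a position late relative to where it belongs.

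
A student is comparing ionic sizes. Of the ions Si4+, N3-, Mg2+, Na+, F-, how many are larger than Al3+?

These species are isoelectronic with 10 electrons. The only difference is the number of protons: Si4+ (Z=14), Al3+ (Z=13), Mg2+ (Z=12), Na+ (Z=11), F- (Z=9), N3- (Z=7). The strongest nuclear pull (Si4+) gives the smallest ion.
Ordering all of them (including Al3+) by radius gives Si4+ < Al3+ < Mg2+ < Na+ < F- < N3-. So 4 are larger.

4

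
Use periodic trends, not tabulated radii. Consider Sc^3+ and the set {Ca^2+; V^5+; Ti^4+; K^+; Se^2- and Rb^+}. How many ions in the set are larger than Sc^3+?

4

Electron counts and nuclear charges: V^5+: 18 e⁻, Z=23, Ti^4+: 18 e⁻, Z=22, Sc^3+: 18 e⁻, Z=21, Ca^2+: 18 e⁻, Z=20, K^+: 18 e⁻, Z=19, Rb^+: 36 e⁻, Z=37, Se^2-: 36 e⁻, Z=34. V^5+ < Ti^4+ (isoelectronic, higher Z=23 is smaller); Ti^4+ < Sc^3+ (isoelectronic, higher Z=22 is smaller); Sc^3+ < Ca^2+ (isoelectronic, higher Z=21 is smaller); Ca^2+ < K^+ (both 18 e⁻, Z=20>19); K^+ < Rb^+ (same group, 1 shell fewer); Rb^+ < Se^2- (both 36 e⁻, Z=37>34).
Ordering all of them (including Sc^3+) by radius gives V^5+ < Ti^4+ < Sc^3+ < Ca^2+ < K^+ < Rb^+ < Se^2-. That's 4.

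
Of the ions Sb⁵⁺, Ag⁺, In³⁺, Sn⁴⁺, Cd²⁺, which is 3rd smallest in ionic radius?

These species are isoelectronic with 46 electrons. The only difference is the number of protons: Sb⁵⁺ (Z=51), Sn⁴⁺ (Z=50), In³⁺ (Z=49), Cd²⁺ (Z=48), Ag⁺ (Z=47). The strongest nuclear pull (Sb⁵⁺) gives the smallest ion.
Ordering: Sb⁵⁺ < Sn⁴⁺ < In³⁺ < Cd²⁺ < Ag⁺. The 3rd smallest is In³⁺.

In³⁺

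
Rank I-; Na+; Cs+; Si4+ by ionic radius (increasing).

Si4+ < Na+ < Cs+ < I-

Tabulating Z and e⁻: Si4+: 10 e⁻, Z=14, Na+: 10 e⁻, Z=11, Cs+: 54 e⁻, Z=55, I-: 54 e⁻, Z=53. Si4+ < Na+ (both 10 e⁻, Z=14>11); Na+ < Cs+ (same group, period 3 vs 6); Cs+ < I- (both 54 e⁻, Z=55>53).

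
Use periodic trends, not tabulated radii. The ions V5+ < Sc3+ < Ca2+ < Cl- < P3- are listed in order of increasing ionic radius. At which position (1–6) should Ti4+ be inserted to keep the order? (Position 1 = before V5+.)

2

Each ion has 18 electrons. The ranking follows nuclear charge in reverse — greater Z gives a smaller radius. V5+ (Z=23), Ti4+ (Z=22), Sc3+ (Z=21), Ca2+ (Z=20), Cl- (Z=17), P3- (Z=15).
The complete sequence is V5+ < Ti4+ < Sc3+ < Ca2+ < Cl- < P3-. Ti4+ sits at position 2.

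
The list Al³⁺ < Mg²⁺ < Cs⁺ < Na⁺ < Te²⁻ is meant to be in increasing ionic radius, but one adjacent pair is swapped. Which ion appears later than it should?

Na⁺

Compare adjacent ions: same group and charge — period 3 sits above period 6, so Na⁺ is smaller — yet in this increasing list Cs⁺ sits before Na⁺. Nothing else is reversed, so Na⁺ should move one place to the left.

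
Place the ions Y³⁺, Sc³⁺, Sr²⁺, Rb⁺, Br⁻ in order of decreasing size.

Br⁻ > Rb⁺ > Sr²⁺ > Y³⁺ > Sc³⁺

Electron counts and nuclear charges: Sc³⁺ has 18 e⁻ (Z=21), Y³⁺ has 36 e⁻ (Z=39), Sr²⁺ has 36 e⁻ (Z=38), Rb⁺ has 36 e⁻ (Z=37), Br⁻ has 36 e⁻ (Z=35). Sc³⁺ < Y³⁺ (same group, 1 shell fewer); Y³⁺ < Sr²⁺ (isoelectronic, higher Z=39 is smaller); Sr²⁺ < Rb⁺ (both 36 e⁻, Z=38>37); Rb⁺ < Br⁻ (isoelectronic, higher Z=37 is smaller).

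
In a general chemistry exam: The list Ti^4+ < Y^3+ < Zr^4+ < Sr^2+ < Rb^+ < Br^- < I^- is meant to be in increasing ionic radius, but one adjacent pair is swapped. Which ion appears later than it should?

Compare adjacent ions: both have 36 electrons but Z(Zr)=40 > Z(Y)=39, so Zr^4+ should be the smaller of the two — yet in this increasing list Y^3+ sits before Zr^4+. Nothing else is reversed, so Zr^4+ should move one place to the left.

Zr^4+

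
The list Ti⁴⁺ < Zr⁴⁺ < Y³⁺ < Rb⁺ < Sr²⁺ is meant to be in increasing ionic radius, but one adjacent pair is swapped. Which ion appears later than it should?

Sr²⁺

Check each adjacent pair. Rb⁺ and Sr²⁺ are reversed: they are isoelectronic (36 e⁻) and Sr has more protons than Rb (38 vs 37), making Sr²⁺ smaller. No other neighbouring pair contradicts the periodic trends, so Sr²⁺ is the ion listed too late.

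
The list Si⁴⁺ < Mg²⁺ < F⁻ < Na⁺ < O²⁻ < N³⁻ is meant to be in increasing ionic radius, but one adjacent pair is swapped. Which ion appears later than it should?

Check each adjacent pair. F⁻ and Na⁺ are reversed: both have 10 electrons but Z(Na)=11 > Z(F)=9, so Na⁺ should be the smaller of the two. No other neighbouring pair contradicts the periodic trends, so Na⁺ is the ion listed too late.

Na⁺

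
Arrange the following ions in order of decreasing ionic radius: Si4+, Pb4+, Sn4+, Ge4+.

Pb4+ > Sn4+ > Ge4+ > Si4+

All are in the same group with charge +4. Radius grows down the group as n (the outermost shell) increases.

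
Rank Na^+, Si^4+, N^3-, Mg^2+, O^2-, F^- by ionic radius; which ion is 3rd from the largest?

F^-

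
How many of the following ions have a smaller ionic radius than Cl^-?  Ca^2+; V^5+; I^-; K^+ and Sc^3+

4

Tabulating Z and e⁻: V^5+ has 18 e⁻ (Z=23), Sc^3+ has 18 e⁻ (Z=21), Ca^2+ has 18 e⁻ (Z=20), K^+ has 18 e⁻ (Z=19), Cl^- has 18 e⁻ (Z=17), I^- has 54 e⁻ (Z=53). V^5+ < Sc^3+ (both 18 e⁻, Z=23>21); Sc^3+ < Ca^2+ (isoelectronic, higher Z=21 is smaller); Ca^2+ < K^+ (both 18 e⁻, Z=20>19); K^+ < Cl^- (both 18 e⁻, Z=19>17); Cl^- < I^- (same group, period 3 vs 5).
Ordering all of them (including Cl^-) by radius gives V^5+ < Sc^3+ < Ca^2+ < K^+ < Cl^- < I^-. That's 4.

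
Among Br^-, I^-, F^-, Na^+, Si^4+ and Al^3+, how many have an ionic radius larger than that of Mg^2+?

4

Si^4+: 10 e⁻, Z=14, Al^3+: 10 e⁻, Z=13, Mg^2+: 10 e⁻, Z=12, Na^+: 10 e⁻, Z=11, F^-: 10 e⁻, Z=9, Br^-: 36 e⁻, Z=35, I^-: 54 e⁻, Z=53. Si^4+ < Al^3+ (isoelectronic, higher Z=14 is smaller); Al^3+ < Mg^2+ (both 10 e⁻, Z=13>12); Mg^2+ < Na^+ (isoelectronic, higher Z=12 is smaller); Na^+ < F^- (isoelectronic, higher Z=11 is smaller); F^- < Br^- (same group, period 2 vs 4); Br^- < I^- (same group, period 4 vs 5).
Overall: Si^4+ < Al^3+ < Mg^2+ < Na^+ < F^- < Br^- < I^-. Mg^2+ has 2 below it and 4 above. Count: 4.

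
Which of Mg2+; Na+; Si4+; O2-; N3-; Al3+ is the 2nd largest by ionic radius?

O2-

Each ion has 10 electrons. The ranking follows nuclear charge in reverse — greater Z gives a smaller radius. Si4+ (Z=14), Al3+ (Z=13), Mg2+ (Z=12), Na+ (Z=11), O2- (Z=8), N3- (Z=7).
Ordering: Si4+ < Al3+ < Mg2+ < Na+ < O2- < N3-. The 2nd largest is O2-.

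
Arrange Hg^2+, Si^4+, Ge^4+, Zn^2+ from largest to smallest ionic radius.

Hg^2+ > Zn^2+ > Ge^4+ > Si^4+

Electron counts and nuclear charges: Si^4+ (Z=14, 10 e⁻), Ge^4+ (Z=32, 28 e⁻), Zn^2+ (Z=30, 28 e⁻), Hg^2+ (Z=80, 78 e⁻). Si^4+ < Ge^4+ (same group, 1 shell fewer); Ge^4+ < Zn^2+ (both 28 e⁻, Z=32>30); Zn^2+ < Hg^2+ (same group, 2 shells fewer).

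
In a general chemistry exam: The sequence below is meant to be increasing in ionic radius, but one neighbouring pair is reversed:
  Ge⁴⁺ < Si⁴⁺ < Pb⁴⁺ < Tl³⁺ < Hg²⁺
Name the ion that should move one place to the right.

Ge⁴⁺

Check each adjacent pair. Ge⁴⁺ and Si⁴⁺ are reversed: Si⁴⁺ and Ge⁴⁺ are in one column with the same charge; the lighter period-3 ion has one fewer shell and is smaller. No other neighbouring pair contradicts the periodic trends, so Ge⁴⁺ is the ion listed too early.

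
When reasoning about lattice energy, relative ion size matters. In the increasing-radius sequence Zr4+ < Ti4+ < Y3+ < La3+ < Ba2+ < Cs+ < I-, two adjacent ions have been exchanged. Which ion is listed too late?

Ti4+

The pair Zr4+, Ti4+ is the wrong way round — same group and charge — period 4 sits above period 5, so Ti4+ is smaller. All other adjacent pairs agree with periodic trends, so Ti4+ is the misplaced ion.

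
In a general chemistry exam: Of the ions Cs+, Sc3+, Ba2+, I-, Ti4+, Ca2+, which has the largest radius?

Ti4+ has 18 e⁻ (Z=22), Sc3+ has 18 e⁻ (Z=21), Ca2+ has 18 e⁻ (Z=20), Ba2+ has 54 e⁻ (Z=56), Cs+ has 54 e⁻ (Z=55), I- has 54 e⁻ (Z=53). Ti4+ < Sc3+ (isoelectronic, higher Z=22 is smaller); Sc3+ < Ca2+ (both 18 e⁻, Z=21>20); Ca2+ < Ba2+ (same group, 2 shells fewer); Ba2+ < Cs+ (isoelectronic, higher Z=56 is smaller); Cs+ < I- (isoelectronic, higher Z=55 is smaller).

I-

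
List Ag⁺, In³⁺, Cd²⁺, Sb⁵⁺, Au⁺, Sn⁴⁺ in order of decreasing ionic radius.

Sb⁵⁺ has 46 e⁻ (Z=51), Sn⁴⁺ has 46 e⁻ (Z=50), In³⁺ has 46 e⁻ (Z=49), Cd²⁺ has 46 e⁻ (Z=48), Ag⁺ has 46 e⁻ (Z=47), Au⁺ has 78 e⁻ (Z=79). Sb⁵⁺ < Sn⁴⁺ (both 46 e⁻, Z=51>50); Sn⁴⁺ < In³⁺ (isoelectronic, higher Z=50 is smaller); In³⁺ < Cd²⁺ (both 46 e⁻, Z=49>48); Cd²⁺ < Ag⁺ (both 46 e⁻, Z=48>47); Ag⁺ < Au⁺ (same group, 1 shell fewer).

Au⁺ > Ag⁺ > Cd²⁺ > In³⁺ > Sn⁴⁺ > Sb⁵⁺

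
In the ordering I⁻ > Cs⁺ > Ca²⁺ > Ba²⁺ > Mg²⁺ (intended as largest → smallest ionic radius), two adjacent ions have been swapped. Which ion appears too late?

Ba²⁺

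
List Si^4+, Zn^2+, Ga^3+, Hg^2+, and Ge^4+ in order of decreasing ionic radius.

Tabulating Z and e⁻: Si^4+ (Z=14, 10 e⁻), Ge^4+ (Z=32, 28 e⁻), Ga^3+ (Z=31, 28 e⁻), Zn^2+ (Z=30, 28 e⁻), Hg^2+ (Z=80, 78 e⁻). Si^4+ < Ge^4+ (same group, 1 shell fewer); Ge^4+ < Ga^3+ (both 28 e⁻, Z=32>31); Ga^3+ < Zn^2+ (both 28 e⁻, Z=31>30); Zn^2+ < Hg^2+ (same group, period 4 vs 6).

Hg^2+ > Zn^2+ > Ga^3+ > Ge^4+ > Si^4+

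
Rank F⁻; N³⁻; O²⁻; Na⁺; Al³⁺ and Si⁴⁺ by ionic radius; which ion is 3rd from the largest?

F⁻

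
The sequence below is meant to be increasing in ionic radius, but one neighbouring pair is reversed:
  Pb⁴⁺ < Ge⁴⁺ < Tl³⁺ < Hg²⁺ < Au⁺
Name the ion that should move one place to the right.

Compare adjacent ions: Ge⁴⁺ and Pb⁴⁺ are in one column with the same charge; the lighter period-4 ion has 2 fewer shells and is smaller — yet in this increasing list Pb⁴⁺ sits before Ge⁴⁺. Nothing else is reversed, so Pb⁴⁺ should move one place to the right.

Pb⁴⁺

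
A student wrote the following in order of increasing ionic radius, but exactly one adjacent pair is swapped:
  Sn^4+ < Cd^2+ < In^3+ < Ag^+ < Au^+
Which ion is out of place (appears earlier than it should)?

The pair Cd^2+, In^3+ is the wrong way round — In^3+ and Cd^2+ share 46 electrons; the higher nuclear charge on In (Z=49) contracts it more, so In^3+ < Cd^2+. All other adjacent pairs agree with periodic trends, so Cd^2+ is the misplaced ion.

Cd^2+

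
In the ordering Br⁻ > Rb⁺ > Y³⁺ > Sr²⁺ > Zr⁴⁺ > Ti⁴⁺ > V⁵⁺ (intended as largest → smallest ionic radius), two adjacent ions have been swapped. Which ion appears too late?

Compare adjacent ions: both have 36 electrons but Z(Y)=39 > Z(Sr)=38, so Y³⁺ should be the smaller of the two — yet in this decreasing list Y³⁺ sits before Sr²⁺. Nothing else is reversed, so Sr²⁺ should move one place to the left.

Sr²⁺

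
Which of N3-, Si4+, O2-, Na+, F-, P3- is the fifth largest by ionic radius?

Electron counts and nuclear charges: Si4+ (Z=14, 10 e⁻), Na+ (Z=11, 10 e⁻), F- (Z=9, 10 e⁻), O2- (Z=8, 10 e⁻), N3- (Z=7, 10 e⁻), P3- (Z=15, 18 e⁻). Si4+ < Na+ (both 10 e⁻, Z=14>11); Na+ < F- (isoelectronic, higher Z=11 is smaller); F- < O2- (isoelectronic, higher Z=9 is smaller); O2- < N3- (both 10 e⁻, Z=8>7); N3- < P3- (same group, period 2 vs 3).
So the order is Si4+ < Na+ < F- < O2- < N3- < P3-; the 5th-largest ion is Na+.

Na+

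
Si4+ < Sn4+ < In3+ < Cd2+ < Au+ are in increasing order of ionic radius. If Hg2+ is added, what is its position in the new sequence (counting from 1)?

Tabulating Z and e⁻: Si4+ has 10 e⁻ (Z=14), Sn4+ has 46 e⁻ (Z=50), In3+ has 46 e⁻ (Z=49), Cd2+ has 46 e⁻ (Z=48), Hg2+ has 78 e⁻ (Z=80), Au+ has 78 e⁻ (Z=79). Si4+ < Sn4+ (same group, period 3 vs 5); Sn4+ < In3+ (both 46 e⁻, Z=50>49); In3+ < Cd2+ (both 46 e⁻, Z=49>48); Cd2+ < Hg2+ (same group, period 5 vs 6); Hg2+ < Au+ (both 78 e⁻, Z=80>79).
The complete sequence is Si4+ < Sn4+ < In3+ < Cd2+ < Hg2+ < Au+. Hg2+ sits at position 5.

5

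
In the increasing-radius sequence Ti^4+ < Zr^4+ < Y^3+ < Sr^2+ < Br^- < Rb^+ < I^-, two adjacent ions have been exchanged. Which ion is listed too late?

Rb^+

Scanning neighbour by neighbour, only Br^-/Rb^+ violates a trend: Rb^+ and Br^- share 36 electrons; the higher nuclear charge on Rb (Z=37) contracts it more, so Rb^+ < Br^-. That makes Rb^+ the one sitting a position late relative to where it belongs.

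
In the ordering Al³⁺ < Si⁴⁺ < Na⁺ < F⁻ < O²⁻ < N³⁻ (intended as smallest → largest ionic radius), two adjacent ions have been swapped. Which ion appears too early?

Al³⁺

Scanning neighbour by neighbour, only Al³⁺/Si⁴⁺ violates a trend: both have 10 electrons but Z(Si)=14 > Z(Al)=13, so Si⁴⁺ should be the smaller of the two. That makes Al³⁺ the one sitting a position early relative to where it belongs.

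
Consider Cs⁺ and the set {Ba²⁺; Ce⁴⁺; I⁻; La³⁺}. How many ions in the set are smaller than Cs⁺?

These species are isoelectronic with 54 electrons. The only difference is the number of protons: Ce⁴⁺ (Z=58), La³⁺ (Z=57), Ba²⁺ (Z=56), Cs⁺ (Z=55), I⁻ (Z=53). The strongest nuclear pull (Ce⁴⁺) gives the smallest ion.
Relative to Cs⁺, the ions that are smaller are Ce⁴⁺, La³⁺, Ba²⁺. That's 3.

3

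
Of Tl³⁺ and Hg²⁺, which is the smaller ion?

All of these have 78 electrons (isoelectronic). With the same electron cloud, the ion with the most protons pulls it in tightest. Nuclear charges: Tl³⁺ (Z=81), Hg²⁺ (Z=80). Highest Z is smallest.

Tl³⁺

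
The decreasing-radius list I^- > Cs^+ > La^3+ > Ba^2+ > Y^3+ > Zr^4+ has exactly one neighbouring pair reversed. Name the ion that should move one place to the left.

Ba^2+

Scanning neighbour by neighbour, only La^3+/Ba^2+ violates a trend: La^3+ and Ba^2+ share 54 electrons; the higher nuclear charge on La (Z=57) contracts it more, so La^3+ < Ba^2+. That makes Ba^2+ the one sitting a position late relative to where it belongs.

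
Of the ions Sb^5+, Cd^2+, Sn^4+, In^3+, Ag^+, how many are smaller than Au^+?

First list Z and electron count for each: Sb^5+: 46 e⁻, Z=51, Sn^4+: 46 e⁻, Z=50, In^3+: 46 e⁻, Z=49, Cd^2+: 46 e⁻, Z=48, Ag^+: 46 e⁻, Z=47, Au^+: 78 e⁻, Z=79. Sb^5+ < Sn^4+ (both 46 e⁻, Z=51>50); Sn^4+ < In^3+ (both 46 e⁻, Z=50>49); In^3+ < Cd^2+ (isoelectronic, higher Z=49 is smaller); Cd^2+ < Ag^+ (isoelectronic, higher Z=48 is smaller); Ag^+ < Au^+ (same group, period 5 vs 6).
Overall: Sb^5+ < Sn^4+ < In^3+ < Cd^2+ < Ag^+ < Au^+. Au^+ has 5 below it and 0 above. So 5 are smaller.

5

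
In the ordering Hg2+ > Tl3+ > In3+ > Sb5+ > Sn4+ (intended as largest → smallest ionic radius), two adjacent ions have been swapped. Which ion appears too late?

Sn4+

Check each adjacent pair. Sb5+ and Sn4+ are reversed: both have 46 electrons but Z(Sb)=51 > Z(Sn)=50, so Sb5+ should be the smaller of the two. No other neighbouring pair contradicts the periodic trends, so Sn4+ is the ion listed too late.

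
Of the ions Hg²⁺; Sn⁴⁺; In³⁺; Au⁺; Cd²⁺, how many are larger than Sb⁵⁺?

First list Z and electron count for each: Sb⁵⁺: 46 e⁻, Z=51, Sn⁴⁺: 46 e⁻, Z=50, In³⁺: 46 e⁻, Z=49, Cd²⁺: 46 e⁻, Z=48, Hg²⁺: 78 e⁻, Z=80, Au⁺: 78 e⁻, Z=79. Sb⁵⁺ < Sn⁴⁺ (both 46 e⁻, Z=51>50); Sn⁴⁺ < In³⁺ (isoelectronic, higher Z=50 is smaller); In³⁺ < Cd²⁺ (both 46 e⁻, Z=49>48); Cd²⁺ < Hg²⁺ (same group, period 5 vs 6); Hg²⁺ < Au⁺ (both 78 e⁻, Z=80>79).
Overall: Sb⁵⁺ < Sn⁴⁺ < In³⁺ < Cd²⁺ < Hg²⁺ < Au⁺. Sb⁵⁺ has 0 below it and 5 above. That's 5.

5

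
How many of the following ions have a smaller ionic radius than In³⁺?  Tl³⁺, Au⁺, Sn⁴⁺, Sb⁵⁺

Tabulating Z and e⁻: Sb⁵⁺: 46 e⁻, Z=51, Sn⁴⁺: 46 e⁻, Z=50, In³⁺: 46 e⁻, Z=49, Tl³⁺: 78 e⁻, Z=81, Au⁺: 78 e⁻, Z=79. Sb⁵⁺ < Sn⁴⁺ (isoelectronic, higher Z=51 is smaller); Sn⁴⁺ < In³⁺ (isoelectronic, higher Z=50 is smaller); In³⁺ < Tl³⁺ (same group, period 5 vs 6); Tl³⁺ < Au⁺ (both 78 e⁻, Z=81>79).
Placing each against In³⁺: smaller — Sb⁵⁺, Sn⁴⁺; larger — Tl³⁺, Au⁺. Count: 2.

2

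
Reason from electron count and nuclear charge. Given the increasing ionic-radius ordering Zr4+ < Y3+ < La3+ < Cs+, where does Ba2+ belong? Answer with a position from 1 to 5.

Zr4+ (Z=40, 36 e⁻), Y3+ (Z=39, 36 e⁻), La3+ (Z=57, 54 e⁻), Ba2+ (Z=56, 54 e⁻), Cs+ (Z=55, 54 e⁻). Zr4+ < Y3+ (isoelectronic, higher Z=40 is smaller); Y3+ < La3+ (same group, period 5 vs 6); La3+ < Ba2+ (isoelectronic, higher Z=57 is smaller); Ba2+ < Cs+ (isoelectronic, higher Z=56 is smaller).
With Ba2+ included the full order is Zr4+ < Y3+ < La3+ < Ba2+ < Cs+, so it takes position 4.

4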